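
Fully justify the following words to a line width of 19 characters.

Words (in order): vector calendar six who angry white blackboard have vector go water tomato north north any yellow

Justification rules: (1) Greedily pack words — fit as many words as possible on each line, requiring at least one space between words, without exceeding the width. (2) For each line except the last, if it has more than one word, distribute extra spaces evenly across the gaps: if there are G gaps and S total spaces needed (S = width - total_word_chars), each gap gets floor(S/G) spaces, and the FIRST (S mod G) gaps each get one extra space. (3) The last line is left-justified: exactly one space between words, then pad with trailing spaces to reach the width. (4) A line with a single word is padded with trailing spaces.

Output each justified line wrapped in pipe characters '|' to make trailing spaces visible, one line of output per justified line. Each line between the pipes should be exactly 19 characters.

Answer: |vector calendar six|
|who   angry   white|
|blackboard     have|
|vector   go   water|
|tomato  north north|
|any yellow         |

Derivation:
Line 1: ['vector', 'calendar', 'six'] (min_width=19, slack=0)
Line 2: ['who', 'angry', 'white'] (min_width=15, slack=4)
Line 3: ['blackboard', 'have'] (min_width=15, slack=4)
Line 4: ['vector', 'go', 'water'] (min_width=15, slack=4)
Line 5: ['tomato', 'north', 'north'] (min_width=18, slack=1)
Line 6: ['any', 'yellow'] (min_width=10, slack=9)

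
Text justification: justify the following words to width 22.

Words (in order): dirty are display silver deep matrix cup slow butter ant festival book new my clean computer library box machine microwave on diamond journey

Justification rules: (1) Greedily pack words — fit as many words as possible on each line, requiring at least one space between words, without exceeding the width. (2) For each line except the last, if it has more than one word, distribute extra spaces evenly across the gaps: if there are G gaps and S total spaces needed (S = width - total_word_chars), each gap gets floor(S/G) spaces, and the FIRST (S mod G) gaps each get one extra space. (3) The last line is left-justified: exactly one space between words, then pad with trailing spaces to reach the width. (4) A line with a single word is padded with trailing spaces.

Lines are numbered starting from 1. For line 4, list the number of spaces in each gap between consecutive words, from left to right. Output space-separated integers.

Line 1: ['dirty', 'are', 'display'] (min_width=17, slack=5)
Line 2: ['silver', 'deep', 'matrix', 'cup'] (min_width=22, slack=0)
Line 3: ['slow', 'butter', 'ant'] (min_width=15, slack=7)
Line 4: ['festival', 'book', 'new', 'my'] (min_width=20, slack=2)
Line 5: ['clean', 'computer', 'library'] (min_width=22, slack=0)
Line 6: ['box', 'machine', 'microwave'] (min_width=21, slack=1)
Line 7: ['on', 'diamond', 'journey'] (min_width=18, slack=4)

Answer: 2 2 1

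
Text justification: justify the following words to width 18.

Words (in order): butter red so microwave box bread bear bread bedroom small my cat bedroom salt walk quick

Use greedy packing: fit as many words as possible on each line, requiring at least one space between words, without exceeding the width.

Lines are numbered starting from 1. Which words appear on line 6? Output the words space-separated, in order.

Line 1: ['butter', 'red', 'so'] (min_width=13, slack=5)
Line 2: ['microwave', 'box'] (min_width=13, slack=5)
Line 3: ['bread', 'bear', 'bread'] (min_width=16, slack=2)
Line 4: ['bedroom', 'small', 'my'] (min_width=16, slack=2)
Line 5: ['cat', 'bedroom', 'salt'] (min_width=16, slack=2)
Line 6: ['walk', 'quick'] (min_width=10, slack=8)

Answer: walk quick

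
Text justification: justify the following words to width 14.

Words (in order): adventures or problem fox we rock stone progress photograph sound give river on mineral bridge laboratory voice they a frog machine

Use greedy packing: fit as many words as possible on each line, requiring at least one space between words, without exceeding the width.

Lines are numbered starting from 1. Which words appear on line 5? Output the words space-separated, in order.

Answer: photograph

Derivation:
Line 1: ['adventures', 'or'] (min_width=13, slack=1)
Line 2: ['problem', 'fox', 'we'] (min_width=14, slack=0)
Line 3: ['rock', 'stone'] (min_width=10, slack=4)
Line 4: ['progress'] (min_width=8, slack=6)
Line 5: ['photograph'] (min_width=10, slack=4)
Line 6: ['sound', 'give'] (min_width=10, slack=4)
Line 7: ['river', 'on'] (min_width=8, slack=6)
Line 8: ['mineral', 'bridge'] (min_width=14, slack=0)
Line 9: ['laboratory'] (min_width=10, slack=4)
Line 10: ['voice', 'they', 'a'] (min_width=12, slack=2)
Line 11: ['frog', 'machine'] (min_width=12, slack=2)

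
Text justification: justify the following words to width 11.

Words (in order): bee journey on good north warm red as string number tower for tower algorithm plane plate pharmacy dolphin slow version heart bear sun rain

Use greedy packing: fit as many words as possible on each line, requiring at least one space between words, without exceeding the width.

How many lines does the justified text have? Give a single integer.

Answer: 16

Derivation:
Line 1: ['bee', 'journey'] (min_width=11, slack=0)
Line 2: ['on', 'good'] (min_width=7, slack=4)
Line 3: ['north', 'warm'] (min_width=10, slack=1)
Line 4: ['red', 'as'] (min_width=6, slack=5)
Line 5: ['string'] (min_width=6, slack=5)
Line 6: ['number'] (min_width=6, slack=5)
Line 7: ['tower', 'for'] (min_width=9, slack=2)
Line 8: ['tower'] (min_width=5, slack=6)
Line 9: ['algorithm'] (min_width=9, slack=2)
Line 10: ['plane', 'plate'] (min_width=11, slack=0)
Line 11: ['pharmacy'] (min_width=8, slack=3)
Line 12: ['dolphin'] (min_width=7, slack=4)
Line 13: ['slow'] (min_width=4, slack=7)
Line 14: ['version'] (min_width=7, slack=4)
Line 15: ['heart', 'bear'] (min_width=10, slack=1)
Line 16: ['sun', 'rain'] (min_width=8, slack=3)
Total lines: 16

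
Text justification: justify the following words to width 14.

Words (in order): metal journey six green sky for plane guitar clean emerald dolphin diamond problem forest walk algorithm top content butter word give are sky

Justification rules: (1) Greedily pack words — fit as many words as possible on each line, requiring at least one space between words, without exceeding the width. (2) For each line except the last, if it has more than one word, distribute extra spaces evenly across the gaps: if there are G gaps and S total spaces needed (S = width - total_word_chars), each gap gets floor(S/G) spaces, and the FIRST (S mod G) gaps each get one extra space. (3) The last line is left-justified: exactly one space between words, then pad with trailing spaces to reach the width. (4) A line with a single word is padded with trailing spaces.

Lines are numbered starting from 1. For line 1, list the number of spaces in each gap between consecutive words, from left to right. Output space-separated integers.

Answer: 2

Derivation:
Line 1: ['metal', 'journey'] (min_width=13, slack=1)
Line 2: ['six', 'green', 'sky'] (min_width=13, slack=1)
Line 3: ['for', 'plane'] (min_width=9, slack=5)
Line 4: ['guitar', 'clean'] (min_width=12, slack=2)
Line 5: ['emerald'] (min_width=7, slack=7)
Line 6: ['dolphin'] (min_width=7, slack=7)
Line 7: ['diamond'] (min_width=7, slack=7)
Line 8: ['problem', 'forest'] (min_width=14, slack=0)
Line 9: ['walk', 'algorithm'] (min_width=14, slack=0)
Line 10: ['top', 'content'] (min_width=11, slack=3)
Line 11: ['butter', 'word'] (min_width=11, slack=3)
Line 12: ['give', 'are', 'sky'] (min_width=12, slack=2)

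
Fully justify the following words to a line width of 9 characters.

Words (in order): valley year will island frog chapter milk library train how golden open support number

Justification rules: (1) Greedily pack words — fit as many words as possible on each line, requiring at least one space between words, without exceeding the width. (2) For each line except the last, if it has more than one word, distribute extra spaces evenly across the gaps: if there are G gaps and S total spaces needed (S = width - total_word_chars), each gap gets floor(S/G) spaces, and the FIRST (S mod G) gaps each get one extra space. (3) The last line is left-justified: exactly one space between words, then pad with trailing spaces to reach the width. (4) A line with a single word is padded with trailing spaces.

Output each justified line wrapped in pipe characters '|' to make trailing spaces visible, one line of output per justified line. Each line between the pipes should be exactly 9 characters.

Answer: |valley   |
|year will|
|island   |
|frog     |
|chapter  |
|milk     |
|library  |
|train how|
|golden   |
|open     |
|support  |
|number   |

Derivation:
Line 1: ['valley'] (min_width=6, slack=3)
Line 2: ['year', 'will'] (min_width=9, slack=0)
Line 3: ['island'] (min_width=6, slack=3)
Line 4: ['frog'] (min_width=4, slack=5)
Line 5: ['chapter'] (min_width=7, slack=2)
Line 6: ['milk'] (min_width=4, slack=5)
Line 7: ['library'] (min_width=7, slack=2)
Line 8: ['train', 'how'] (min_width=9, slack=0)
Line 9: ['golden'] (min_width=6, slack=3)
Line 10: ['open'] (min_width=4, slack=5)
Line 11: ['support'] (min_width=7, slack=2)
Line 12: ['number'] (min_width=6, slack=3)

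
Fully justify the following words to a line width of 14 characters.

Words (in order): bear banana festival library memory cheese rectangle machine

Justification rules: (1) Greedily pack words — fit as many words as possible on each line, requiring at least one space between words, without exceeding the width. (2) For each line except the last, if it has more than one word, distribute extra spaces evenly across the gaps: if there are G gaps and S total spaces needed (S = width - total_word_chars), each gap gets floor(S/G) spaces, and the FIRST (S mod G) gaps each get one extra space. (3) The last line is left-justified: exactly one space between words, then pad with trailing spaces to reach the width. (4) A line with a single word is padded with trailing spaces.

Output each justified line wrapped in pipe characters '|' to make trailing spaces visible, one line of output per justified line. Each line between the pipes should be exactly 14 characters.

Line 1: ['bear', 'banana'] (min_width=11, slack=3)
Line 2: ['festival'] (min_width=8, slack=6)
Line 3: ['library', 'memory'] (min_width=14, slack=0)
Line 4: ['cheese'] (min_width=6, slack=8)
Line 5: ['rectangle'] (min_width=9, slack=5)
Line 6: ['machine'] (min_width=7, slack=7)

Answer: |bear    banana|
|festival      |
|library memory|
|cheese        |
|rectangle     |
|machine       |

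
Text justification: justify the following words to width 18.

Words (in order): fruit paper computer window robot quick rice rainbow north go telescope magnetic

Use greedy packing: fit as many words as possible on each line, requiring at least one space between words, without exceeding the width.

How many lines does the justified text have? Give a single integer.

Line 1: ['fruit', 'paper'] (min_width=11, slack=7)
Line 2: ['computer', 'window'] (min_width=15, slack=3)
Line 3: ['robot', 'quick', 'rice'] (min_width=16, slack=2)
Line 4: ['rainbow', 'north', 'go'] (min_width=16, slack=2)
Line 5: ['telescope', 'magnetic'] (min_width=18, slack=0)
Total lines: 5

Answer: 5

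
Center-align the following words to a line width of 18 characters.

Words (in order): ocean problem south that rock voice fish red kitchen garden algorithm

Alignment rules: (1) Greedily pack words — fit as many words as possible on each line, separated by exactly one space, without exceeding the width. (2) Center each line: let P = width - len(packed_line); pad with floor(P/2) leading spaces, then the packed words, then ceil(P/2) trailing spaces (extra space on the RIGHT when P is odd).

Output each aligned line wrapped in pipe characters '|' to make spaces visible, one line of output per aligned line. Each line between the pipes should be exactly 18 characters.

Line 1: ['ocean', 'problem'] (min_width=13, slack=5)
Line 2: ['south', 'that', 'rock'] (min_width=15, slack=3)
Line 3: ['voice', 'fish', 'red'] (min_width=14, slack=4)
Line 4: ['kitchen', 'garden'] (min_width=14, slack=4)
Line 5: ['algorithm'] (min_width=9, slack=9)

Answer: |  ocean problem   |
| south that rock  |
|  voice fish red  |
|  kitchen garden  |
|    algorithm     |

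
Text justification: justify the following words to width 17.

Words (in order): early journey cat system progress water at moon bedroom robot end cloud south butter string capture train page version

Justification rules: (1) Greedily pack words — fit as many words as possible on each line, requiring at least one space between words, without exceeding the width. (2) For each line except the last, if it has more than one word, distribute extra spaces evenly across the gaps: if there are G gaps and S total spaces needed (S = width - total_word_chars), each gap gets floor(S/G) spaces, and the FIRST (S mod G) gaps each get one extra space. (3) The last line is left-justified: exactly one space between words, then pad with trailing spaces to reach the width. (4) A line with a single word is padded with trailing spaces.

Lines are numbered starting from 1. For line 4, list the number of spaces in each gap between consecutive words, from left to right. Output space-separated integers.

Line 1: ['early', 'journey', 'cat'] (min_width=17, slack=0)
Line 2: ['system', 'progress'] (min_width=15, slack=2)
Line 3: ['water', 'at', 'moon'] (min_width=13, slack=4)
Line 4: ['bedroom', 'robot', 'end'] (min_width=17, slack=0)
Line 5: ['cloud', 'south'] (min_width=11, slack=6)
Line 6: ['butter', 'string'] (min_width=13, slack=4)
Line 7: ['capture', 'train'] (min_width=13, slack=4)
Line 8: ['page', 'version'] (min_width=12, slack=5)

Answer: 1 1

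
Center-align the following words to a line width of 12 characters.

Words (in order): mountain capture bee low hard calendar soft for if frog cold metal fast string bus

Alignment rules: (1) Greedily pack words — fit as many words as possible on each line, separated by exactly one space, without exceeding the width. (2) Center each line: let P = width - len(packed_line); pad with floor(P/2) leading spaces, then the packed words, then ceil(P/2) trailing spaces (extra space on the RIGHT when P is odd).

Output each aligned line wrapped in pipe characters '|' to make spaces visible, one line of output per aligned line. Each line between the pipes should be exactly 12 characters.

Line 1: ['mountain'] (min_width=8, slack=4)
Line 2: ['capture', 'bee'] (min_width=11, slack=1)
Line 3: ['low', 'hard'] (min_width=8, slack=4)
Line 4: ['calendar'] (min_width=8, slack=4)
Line 5: ['soft', 'for', 'if'] (min_width=11, slack=1)
Line 6: ['frog', 'cold'] (min_width=9, slack=3)
Line 7: ['metal', 'fast'] (min_width=10, slack=2)
Line 8: ['string', 'bus'] (min_width=10, slack=2)

Answer: |  mountain  |
|capture bee |
|  low hard  |
|  calendar  |
|soft for if |
| frog cold  |
| metal fast |
| string bus |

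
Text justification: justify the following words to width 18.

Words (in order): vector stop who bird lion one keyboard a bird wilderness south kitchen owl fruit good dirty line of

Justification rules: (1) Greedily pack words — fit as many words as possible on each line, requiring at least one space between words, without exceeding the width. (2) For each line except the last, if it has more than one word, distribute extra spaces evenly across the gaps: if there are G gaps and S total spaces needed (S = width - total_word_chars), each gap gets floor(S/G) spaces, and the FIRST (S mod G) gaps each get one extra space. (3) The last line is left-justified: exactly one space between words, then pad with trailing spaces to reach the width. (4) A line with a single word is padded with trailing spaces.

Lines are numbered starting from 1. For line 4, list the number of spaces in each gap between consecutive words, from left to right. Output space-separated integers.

Line 1: ['vector', 'stop', 'who'] (min_width=15, slack=3)
Line 2: ['bird', 'lion', 'one'] (min_width=13, slack=5)
Line 3: ['keyboard', 'a', 'bird'] (min_width=15, slack=3)
Line 4: ['wilderness', 'south'] (min_width=16, slack=2)
Line 5: ['kitchen', 'owl', 'fruit'] (min_width=17, slack=1)
Line 6: ['good', 'dirty', 'line', 'of'] (min_width=18, slack=0)

Answer: 3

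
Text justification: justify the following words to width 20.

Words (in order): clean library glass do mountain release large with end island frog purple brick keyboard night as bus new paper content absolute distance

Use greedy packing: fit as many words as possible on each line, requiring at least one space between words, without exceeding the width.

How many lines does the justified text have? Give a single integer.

Answer: 8

Derivation:
Line 1: ['clean', 'library', 'glass'] (min_width=19, slack=1)
Line 2: ['do', 'mountain', 'release'] (min_width=19, slack=1)
Line 3: ['large', 'with', 'end'] (min_width=14, slack=6)
Line 4: ['island', 'frog', 'purple'] (min_width=18, slack=2)
Line 5: ['brick', 'keyboard', 'night'] (min_width=20, slack=0)
Line 6: ['as', 'bus', 'new', 'paper'] (min_width=16, slack=4)
Line 7: ['content', 'absolute'] (min_width=16, slack=4)
Line 8: ['distance'] (min_width=8, slack=12)
Total lines: 8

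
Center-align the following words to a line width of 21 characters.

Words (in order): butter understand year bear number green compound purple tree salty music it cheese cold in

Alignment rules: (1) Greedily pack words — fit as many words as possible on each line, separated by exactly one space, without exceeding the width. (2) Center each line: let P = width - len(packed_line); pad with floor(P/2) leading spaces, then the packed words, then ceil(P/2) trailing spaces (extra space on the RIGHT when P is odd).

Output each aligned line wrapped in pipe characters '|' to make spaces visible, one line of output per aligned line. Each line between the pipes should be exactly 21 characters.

Answer: |  butter understand  |
|  year bear number   |
|green compound purple|
| tree salty music it |
|   cheese cold in    |

Derivation:
Line 1: ['butter', 'understand'] (min_width=17, slack=4)
Line 2: ['year', 'bear', 'number'] (min_width=16, slack=5)
Line 3: ['green', 'compound', 'purple'] (min_width=21, slack=0)
Line 4: ['tree', 'salty', 'music', 'it'] (min_width=19, slack=2)
Line 5: ['cheese', 'cold', 'in'] (min_width=14, slack=7)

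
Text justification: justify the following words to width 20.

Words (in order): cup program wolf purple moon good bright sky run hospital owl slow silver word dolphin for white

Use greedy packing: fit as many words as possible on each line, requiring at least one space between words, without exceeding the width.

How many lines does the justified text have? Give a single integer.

Answer: 6

Derivation:
Line 1: ['cup', 'program', 'wolf'] (min_width=16, slack=4)
Line 2: ['purple', 'moon', 'good'] (min_width=16, slack=4)
Line 3: ['bright', 'sky', 'run'] (min_width=14, slack=6)
Line 4: ['hospital', 'owl', 'slow'] (min_width=17, slack=3)
Line 5: ['silver', 'word', 'dolphin'] (min_width=19, slack=1)
Line 6: ['for', 'white'] (min_width=9, slack=11)
Total lines: 6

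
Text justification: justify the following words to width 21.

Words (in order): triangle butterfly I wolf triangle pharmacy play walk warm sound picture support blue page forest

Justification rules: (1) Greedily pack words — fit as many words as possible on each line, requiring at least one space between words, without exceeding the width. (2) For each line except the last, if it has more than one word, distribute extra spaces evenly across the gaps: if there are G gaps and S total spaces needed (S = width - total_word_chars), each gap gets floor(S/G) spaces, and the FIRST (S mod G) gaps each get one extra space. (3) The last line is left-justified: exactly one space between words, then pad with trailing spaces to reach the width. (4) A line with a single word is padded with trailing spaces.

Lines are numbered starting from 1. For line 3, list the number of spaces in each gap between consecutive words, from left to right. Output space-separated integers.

Line 1: ['triangle', 'butterfly', 'I'] (min_width=20, slack=1)
Line 2: ['wolf', 'triangle'] (min_width=13, slack=8)
Line 3: ['pharmacy', 'play', 'walk'] (min_width=18, slack=3)
Line 4: ['warm', 'sound', 'picture'] (min_width=18, slack=3)
Line 5: ['support', 'blue', 'page'] (min_width=17, slack=4)
Line 6: ['forest'] (min_width=6, slack=15)

Answer: 3 2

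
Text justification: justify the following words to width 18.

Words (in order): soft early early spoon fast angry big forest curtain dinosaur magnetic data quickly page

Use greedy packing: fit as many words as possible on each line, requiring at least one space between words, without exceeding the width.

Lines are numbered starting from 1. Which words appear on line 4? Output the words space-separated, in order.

Line 1: ['soft', 'early', 'early'] (min_width=16, slack=2)
Line 2: ['spoon', 'fast', 'angry'] (min_width=16, slack=2)
Line 3: ['big', 'forest', 'curtain'] (min_width=18, slack=0)
Line 4: ['dinosaur', 'magnetic'] (min_width=17, slack=1)
Line 5: ['data', 'quickly', 'page'] (min_width=17, slack=1)

Answer: dinosaur magnetic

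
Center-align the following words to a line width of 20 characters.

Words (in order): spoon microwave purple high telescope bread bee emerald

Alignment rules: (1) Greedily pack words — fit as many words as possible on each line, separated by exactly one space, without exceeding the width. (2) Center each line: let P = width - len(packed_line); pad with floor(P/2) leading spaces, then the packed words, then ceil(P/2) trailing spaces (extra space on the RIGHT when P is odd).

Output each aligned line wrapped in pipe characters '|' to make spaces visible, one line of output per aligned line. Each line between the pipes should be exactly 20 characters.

Answer: |  spoon microwave   |
|    purple high     |
|telescope bread bee |
|      emerald       |

Derivation:
Line 1: ['spoon', 'microwave'] (min_width=15, slack=5)
Line 2: ['purple', 'high'] (min_width=11, slack=9)
Line 3: ['telescope', 'bread', 'bee'] (min_width=19, slack=1)
Line 4: ['emerald'] (min_width=7, slack=13)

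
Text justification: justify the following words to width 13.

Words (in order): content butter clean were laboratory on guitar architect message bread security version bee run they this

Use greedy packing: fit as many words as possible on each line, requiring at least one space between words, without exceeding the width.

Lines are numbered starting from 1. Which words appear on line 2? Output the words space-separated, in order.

Answer: butter clean

Derivation:
Line 1: ['content'] (min_width=7, slack=6)
Line 2: ['butter', 'clean'] (min_width=12, slack=1)
Line 3: ['were'] (min_width=4, slack=9)
Line 4: ['laboratory', 'on'] (min_width=13, slack=0)
Line 5: ['guitar'] (min_width=6, slack=7)
Line 6: ['architect'] (min_width=9, slack=4)
Line 7: ['message', 'bread'] (min_width=13, slack=0)
Line 8: ['security'] (min_width=8, slack=5)
Line 9: ['version', 'bee'] (min_width=11, slack=2)
Line 10: ['run', 'they', 'this'] (min_width=13, slack=0)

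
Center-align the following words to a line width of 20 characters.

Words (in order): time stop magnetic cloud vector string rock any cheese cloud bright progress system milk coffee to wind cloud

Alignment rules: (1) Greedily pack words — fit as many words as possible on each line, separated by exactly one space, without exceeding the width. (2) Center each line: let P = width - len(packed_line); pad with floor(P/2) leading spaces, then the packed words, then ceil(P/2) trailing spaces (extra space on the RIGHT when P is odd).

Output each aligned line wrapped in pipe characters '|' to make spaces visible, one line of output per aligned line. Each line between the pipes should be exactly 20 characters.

Line 1: ['time', 'stop', 'magnetic'] (min_width=18, slack=2)
Line 2: ['cloud', 'vector', 'string'] (min_width=19, slack=1)
Line 3: ['rock', 'any', 'cheese'] (min_width=15, slack=5)
Line 4: ['cloud', 'bright'] (min_width=12, slack=8)
Line 5: ['progress', 'system', 'milk'] (min_width=20, slack=0)
Line 6: ['coffee', 'to', 'wind', 'cloud'] (min_width=20, slack=0)

Answer: | time stop magnetic |
|cloud vector string |
|  rock any cheese   |
|    cloud bright    |
|progress system milk|
|coffee to wind cloud|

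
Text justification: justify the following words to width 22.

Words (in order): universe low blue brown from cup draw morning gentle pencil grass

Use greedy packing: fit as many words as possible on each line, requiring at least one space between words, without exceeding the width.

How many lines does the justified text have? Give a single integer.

Line 1: ['universe', 'low', 'blue'] (min_width=17, slack=5)
Line 2: ['brown', 'from', 'cup', 'draw'] (min_width=19, slack=3)
Line 3: ['morning', 'gentle', 'pencil'] (min_width=21, slack=1)
Line 4: ['grass'] (min_width=5, slack=17)
Total lines: 4

Answer: 4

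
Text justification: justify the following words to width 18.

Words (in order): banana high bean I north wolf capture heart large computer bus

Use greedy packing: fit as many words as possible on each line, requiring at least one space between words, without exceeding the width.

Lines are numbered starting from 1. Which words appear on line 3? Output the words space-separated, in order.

Answer: heart large

Derivation:
Line 1: ['banana', 'high', 'bean', 'I'] (min_width=18, slack=0)
Line 2: ['north', 'wolf', 'capture'] (min_width=18, slack=0)
Line 3: ['heart', 'large'] (min_width=11, slack=7)
Line 4: ['computer', 'bus'] (min_width=12, slack=6)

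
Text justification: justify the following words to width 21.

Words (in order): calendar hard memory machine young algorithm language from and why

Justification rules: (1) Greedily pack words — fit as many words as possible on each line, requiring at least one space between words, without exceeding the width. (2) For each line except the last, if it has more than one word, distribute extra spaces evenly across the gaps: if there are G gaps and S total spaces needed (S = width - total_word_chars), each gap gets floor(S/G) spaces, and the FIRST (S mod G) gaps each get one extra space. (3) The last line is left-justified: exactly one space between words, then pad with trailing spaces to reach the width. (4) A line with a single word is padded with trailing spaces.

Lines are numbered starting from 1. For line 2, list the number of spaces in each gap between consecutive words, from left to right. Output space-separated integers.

Line 1: ['calendar', 'hard', 'memory'] (min_width=20, slack=1)
Line 2: ['machine', 'young'] (min_width=13, slack=8)
Line 3: ['algorithm', 'language'] (min_width=18, slack=3)
Line 4: ['from', 'and', 'why'] (min_width=12, slack=9)

Answer: 9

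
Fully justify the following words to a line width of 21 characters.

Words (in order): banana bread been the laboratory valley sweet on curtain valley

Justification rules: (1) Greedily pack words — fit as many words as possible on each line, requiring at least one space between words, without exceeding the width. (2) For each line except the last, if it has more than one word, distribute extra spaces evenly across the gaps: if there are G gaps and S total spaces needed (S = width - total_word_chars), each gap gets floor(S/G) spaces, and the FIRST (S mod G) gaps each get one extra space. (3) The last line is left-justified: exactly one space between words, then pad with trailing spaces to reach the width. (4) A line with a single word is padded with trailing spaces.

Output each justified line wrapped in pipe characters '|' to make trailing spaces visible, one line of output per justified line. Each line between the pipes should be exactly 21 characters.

Answer: |banana bread been the|
|laboratory     valley|
|sweet    on   curtain|
|valley               |

Derivation:
Line 1: ['banana', 'bread', 'been', 'the'] (min_width=21, slack=0)
Line 2: ['laboratory', 'valley'] (min_width=17, slack=4)
Line 3: ['sweet', 'on', 'curtain'] (min_width=16, slack=5)
Line 4: ['valley'] (min_width=6, slack=15)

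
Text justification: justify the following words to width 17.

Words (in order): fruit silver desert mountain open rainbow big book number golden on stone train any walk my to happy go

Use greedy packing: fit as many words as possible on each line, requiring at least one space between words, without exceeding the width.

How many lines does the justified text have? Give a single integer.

Line 1: ['fruit', 'silver'] (min_width=12, slack=5)
Line 2: ['desert', 'mountain'] (min_width=15, slack=2)
Line 3: ['open', 'rainbow', 'big'] (min_width=16, slack=1)
Line 4: ['book', 'number'] (min_width=11, slack=6)
Line 5: ['golden', 'on', 'stone'] (min_width=15, slack=2)
Line 6: ['train', 'any', 'walk', 'my'] (min_width=17, slack=0)
Line 7: ['to', 'happy', 'go'] (min_width=11, slack=6)
Total lines: 7

Answer: 7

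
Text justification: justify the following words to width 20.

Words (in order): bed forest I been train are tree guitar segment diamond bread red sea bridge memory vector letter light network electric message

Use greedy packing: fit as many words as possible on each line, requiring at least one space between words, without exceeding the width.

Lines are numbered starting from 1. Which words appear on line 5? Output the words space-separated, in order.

Line 1: ['bed', 'forest', 'I', 'been'] (min_width=17, slack=3)
Line 2: ['train', 'are', 'tree'] (min_width=14, slack=6)
Line 3: ['guitar', 'segment'] (min_width=14, slack=6)
Line 4: ['diamond', 'bread', 'red'] (min_width=17, slack=3)
Line 5: ['sea', 'bridge', 'memory'] (min_width=17, slack=3)
Line 6: ['vector', 'letter', 'light'] (min_width=19, slack=1)
Line 7: ['network', 'electric'] (min_width=16, slack=4)
Line 8: ['message'] (min_width=7, slack=13)

Answer: sea bridge memory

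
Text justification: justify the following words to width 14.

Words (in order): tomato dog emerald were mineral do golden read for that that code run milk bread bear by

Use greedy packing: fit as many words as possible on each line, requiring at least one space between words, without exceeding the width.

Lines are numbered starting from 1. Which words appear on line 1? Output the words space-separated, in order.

Line 1: ['tomato', 'dog'] (min_width=10, slack=4)
Line 2: ['emerald', 'were'] (min_width=12, slack=2)
Line 3: ['mineral', 'do'] (min_width=10, slack=4)
Line 4: ['golden', 'read'] (min_width=11, slack=3)
Line 5: ['for', 'that', 'that'] (min_width=13, slack=1)
Line 6: ['code', 'run', 'milk'] (min_width=13, slack=1)
Line 7: ['bread', 'bear', 'by'] (min_width=13, slack=1)

Answer: tomato dog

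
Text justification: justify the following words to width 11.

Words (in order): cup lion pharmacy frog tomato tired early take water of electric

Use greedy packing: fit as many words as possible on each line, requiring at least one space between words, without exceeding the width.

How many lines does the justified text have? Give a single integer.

Line 1: ['cup', 'lion'] (min_width=8, slack=3)
Line 2: ['pharmacy'] (min_width=8, slack=3)
Line 3: ['frog', 'tomato'] (min_width=11, slack=0)
Line 4: ['tired', 'early'] (min_width=11, slack=0)
Line 5: ['take', 'water'] (min_width=10, slack=1)
Line 6: ['of', 'electric'] (min_width=11, slack=0)
Total lines: 6

Answer: 6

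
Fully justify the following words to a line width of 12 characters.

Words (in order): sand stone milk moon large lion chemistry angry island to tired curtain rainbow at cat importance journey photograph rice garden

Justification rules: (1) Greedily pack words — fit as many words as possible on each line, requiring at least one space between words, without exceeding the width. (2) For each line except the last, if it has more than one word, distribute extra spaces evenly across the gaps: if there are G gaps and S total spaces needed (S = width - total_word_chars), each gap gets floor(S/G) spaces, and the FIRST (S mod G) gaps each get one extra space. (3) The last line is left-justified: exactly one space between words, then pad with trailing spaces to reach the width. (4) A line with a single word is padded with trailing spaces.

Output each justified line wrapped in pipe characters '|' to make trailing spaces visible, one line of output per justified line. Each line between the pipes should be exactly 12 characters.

Answer: |sand   stone|
|milk    moon|
|large   lion|
|chemistry   |
|angry island|
|to     tired|
|curtain     |
|rainbow   at|
|cat         |
|importance  |
|journey     |
|photograph  |
|rice garden |

Derivation:
Line 1: ['sand', 'stone'] (min_width=10, slack=2)
Line 2: ['milk', 'moon'] (min_width=9, slack=3)
Line 3: ['large', 'lion'] (min_width=10, slack=2)
Line 4: ['chemistry'] (min_width=9, slack=3)
Line 5: ['angry', 'island'] (min_width=12, slack=0)
Line 6: ['to', 'tired'] (min_width=8, slack=4)
Line 7: ['curtain'] (min_width=7, slack=5)
Line 8: ['rainbow', 'at'] (min_width=10, slack=2)
Line 9: ['cat'] (min_width=3, slack=9)
Line 10: ['importance'] (min_width=10, slack=2)
Line 11: ['journey'] (min_width=7, slack=5)
Line 12: ['photograph'] (min_width=10, slack=2)
Line 13: ['rice', 'garden'] (min_width=11, slack=1)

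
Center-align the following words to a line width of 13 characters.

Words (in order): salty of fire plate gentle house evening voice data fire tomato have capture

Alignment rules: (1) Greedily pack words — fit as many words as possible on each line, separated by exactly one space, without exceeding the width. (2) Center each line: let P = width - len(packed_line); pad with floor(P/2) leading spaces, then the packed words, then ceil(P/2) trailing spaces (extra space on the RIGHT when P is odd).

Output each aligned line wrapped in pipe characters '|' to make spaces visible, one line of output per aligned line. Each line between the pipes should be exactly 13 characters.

Answer: |salty of fire|
|plate gentle |
|house evening|
| voice data  |
| fire tomato |
|have capture |

Derivation:
Line 1: ['salty', 'of', 'fire'] (min_width=13, slack=0)
Line 2: ['plate', 'gentle'] (min_width=12, slack=1)
Line 3: ['house', 'evening'] (min_width=13, slack=0)
Line 4: ['voice', 'data'] (min_width=10, slack=3)
Line 5: ['fire', 'tomato'] (min_width=11, slack=2)
Line 6: ['have', 'capture'] (min_width=12, slack=1)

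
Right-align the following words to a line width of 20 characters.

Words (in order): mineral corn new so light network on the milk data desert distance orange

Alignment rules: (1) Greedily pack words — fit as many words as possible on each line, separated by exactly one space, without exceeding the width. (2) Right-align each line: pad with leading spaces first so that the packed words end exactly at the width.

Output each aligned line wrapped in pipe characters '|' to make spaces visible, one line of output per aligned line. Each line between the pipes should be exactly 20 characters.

Line 1: ['mineral', 'corn', 'new', 'so'] (min_width=19, slack=1)
Line 2: ['light', 'network', 'on', 'the'] (min_width=20, slack=0)
Line 3: ['milk', 'data', 'desert'] (min_width=16, slack=4)
Line 4: ['distance', 'orange'] (min_width=15, slack=5)

Answer: | mineral corn new so|
|light network on the|
|    milk data desert|
|     distance orange|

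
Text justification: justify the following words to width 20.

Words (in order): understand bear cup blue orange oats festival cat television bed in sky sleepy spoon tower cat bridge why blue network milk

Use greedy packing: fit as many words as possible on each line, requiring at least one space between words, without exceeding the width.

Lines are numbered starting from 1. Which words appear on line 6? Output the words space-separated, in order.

Line 1: ['understand', 'bear', 'cup'] (min_width=19, slack=1)
Line 2: ['blue', 'orange', 'oats'] (min_width=16, slack=4)
Line 3: ['festival', 'cat'] (min_width=12, slack=8)
Line 4: ['television', 'bed', 'in'] (min_width=17, slack=3)
Line 5: ['sky', 'sleepy', 'spoon'] (min_width=16, slack=4)
Line 6: ['tower', 'cat', 'bridge', 'why'] (min_width=20, slack=0)
Line 7: ['blue', 'network', 'milk'] (min_width=17, slack=3)

Answer: tower cat bridge why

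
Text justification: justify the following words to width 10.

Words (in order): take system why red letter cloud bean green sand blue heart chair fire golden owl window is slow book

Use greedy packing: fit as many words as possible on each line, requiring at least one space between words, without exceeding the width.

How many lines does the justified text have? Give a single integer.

Line 1: ['take'] (min_width=4, slack=6)
Line 2: ['system', 'why'] (min_width=10, slack=0)
Line 3: ['red', 'letter'] (min_width=10, slack=0)
Line 4: ['cloud', 'bean'] (min_width=10, slack=0)
Line 5: ['green', 'sand'] (min_width=10, slack=0)
Line 6: ['blue', 'heart'] (min_width=10, slack=0)
Line 7: ['chair', 'fire'] (min_width=10, slack=0)
Line 8: ['golden', 'owl'] (min_width=10, slack=0)
Line 9: ['window', 'is'] (min_width=9, slack=1)
Line 10: ['slow', 'book'] (min_width=9, slack=1)
Total lines: 10

Answer: 10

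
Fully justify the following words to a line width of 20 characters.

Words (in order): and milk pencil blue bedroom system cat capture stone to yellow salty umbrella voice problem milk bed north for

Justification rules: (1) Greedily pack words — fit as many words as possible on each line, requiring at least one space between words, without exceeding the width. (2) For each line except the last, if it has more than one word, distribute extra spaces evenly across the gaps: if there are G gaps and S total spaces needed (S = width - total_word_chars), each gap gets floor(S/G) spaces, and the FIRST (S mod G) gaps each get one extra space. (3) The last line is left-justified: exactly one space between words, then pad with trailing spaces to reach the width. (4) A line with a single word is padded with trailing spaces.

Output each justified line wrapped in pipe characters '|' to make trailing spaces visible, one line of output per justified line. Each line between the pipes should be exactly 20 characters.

Line 1: ['and', 'milk', 'pencil', 'blue'] (min_width=20, slack=0)
Line 2: ['bedroom', 'system', 'cat'] (min_width=18, slack=2)
Line 3: ['capture', 'stone', 'to'] (min_width=16, slack=4)
Line 4: ['yellow', 'salty'] (min_width=12, slack=8)
Line 5: ['umbrella', 'voice'] (min_width=14, slack=6)
Line 6: ['problem', 'milk', 'bed'] (min_width=16, slack=4)
Line 7: ['north', 'for'] (min_width=9, slack=11)

Answer: |and milk pencil blue|
|bedroom  system  cat|
|capture   stone   to|
|yellow         salty|
|umbrella       voice|
|problem   milk   bed|
|north for           |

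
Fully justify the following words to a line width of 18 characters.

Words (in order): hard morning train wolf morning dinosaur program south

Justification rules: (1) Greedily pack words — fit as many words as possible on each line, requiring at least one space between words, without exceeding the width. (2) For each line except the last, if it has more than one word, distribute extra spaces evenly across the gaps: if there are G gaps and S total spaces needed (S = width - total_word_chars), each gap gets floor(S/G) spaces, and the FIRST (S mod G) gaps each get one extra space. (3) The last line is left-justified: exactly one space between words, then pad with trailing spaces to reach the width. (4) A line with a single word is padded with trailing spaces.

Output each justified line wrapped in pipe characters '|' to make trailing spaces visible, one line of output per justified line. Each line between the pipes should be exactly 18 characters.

Line 1: ['hard', 'morning', 'train'] (min_width=18, slack=0)
Line 2: ['wolf', 'morning'] (min_width=12, slack=6)
Line 3: ['dinosaur', 'program'] (min_width=16, slack=2)
Line 4: ['south'] (min_width=5, slack=13)

Answer: |hard morning train|
|wolf       morning|
|dinosaur   program|
|south             |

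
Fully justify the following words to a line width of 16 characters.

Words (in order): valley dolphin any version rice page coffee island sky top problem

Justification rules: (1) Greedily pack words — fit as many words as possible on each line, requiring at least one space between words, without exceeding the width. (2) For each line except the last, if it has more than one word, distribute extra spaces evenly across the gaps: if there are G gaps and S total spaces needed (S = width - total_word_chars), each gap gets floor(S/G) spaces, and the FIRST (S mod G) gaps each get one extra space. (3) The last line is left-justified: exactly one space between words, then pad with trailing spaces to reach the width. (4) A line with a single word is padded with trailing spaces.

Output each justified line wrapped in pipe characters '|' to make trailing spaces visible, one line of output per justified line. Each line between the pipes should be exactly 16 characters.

Line 1: ['valley', 'dolphin'] (min_width=14, slack=2)
Line 2: ['any', 'version', 'rice'] (min_width=16, slack=0)
Line 3: ['page', 'coffee'] (min_width=11, slack=5)
Line 4: ['island', 'sky', 'top'] (min_width=14, slack=2)
Line 5: ['problem'] (min_width=7, slack=9)

Answer: |valley   dolphin|
|any version rice|
|page      coffee|
|island  sky  top|
|problem         |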